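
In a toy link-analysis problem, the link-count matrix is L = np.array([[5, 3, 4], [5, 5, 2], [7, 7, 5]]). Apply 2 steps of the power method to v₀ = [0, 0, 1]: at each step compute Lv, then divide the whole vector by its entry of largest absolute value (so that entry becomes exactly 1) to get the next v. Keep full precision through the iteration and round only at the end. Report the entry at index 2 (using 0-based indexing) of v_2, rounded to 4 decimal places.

Lv0 = (4.00000, 2.00000, 5.00000); divide by 5.00000 → v1 = (0.80000, 0.40000, 1.00000)
Lv1 = (9.20000, 8.00000, 13.40000); divide by 13.40000 → v2 = (0.68657, 0.59701, 1.00000)
Requested entry of v2: 67/67 = 1.0000

1.0000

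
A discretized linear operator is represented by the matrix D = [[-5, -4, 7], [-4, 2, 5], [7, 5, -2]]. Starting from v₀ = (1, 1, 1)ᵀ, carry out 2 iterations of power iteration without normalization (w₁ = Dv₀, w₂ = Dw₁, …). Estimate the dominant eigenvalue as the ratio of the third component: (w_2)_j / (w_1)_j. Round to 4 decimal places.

w1 = Dv₀ = ((-5)·1 + (-4)·1 + 7·1; (-4)·1 + 2·1 + 5·1; 7·1 + 5·1 + (-2)·1) = (-2, 3, 10)
w2 = Dw1 = ((-5)·(-2) + (-4)·3 + 7·10; (-4)·(-2) + 2·3 + 5·10; 7·(-2) + 5·3 + (-2)·10) = (68, 64, -19)
Ratio at component: -19 / 10 = -1.9000

λ ≈ -1.9000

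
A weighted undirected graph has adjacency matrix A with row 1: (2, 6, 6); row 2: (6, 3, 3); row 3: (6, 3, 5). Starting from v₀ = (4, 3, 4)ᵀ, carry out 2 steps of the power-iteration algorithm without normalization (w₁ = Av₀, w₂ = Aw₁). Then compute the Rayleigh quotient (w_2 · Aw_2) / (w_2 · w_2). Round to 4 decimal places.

13.3973

w1 = Av₀ = (2·4 + 6·3 + 6·4; 6·4 + 3·3 + 3·4; 6·4 + 3·3 + 5·4) = (50, 45, 53)
w2 = Aw1 = (2·50 + 6·45 + 6·53; 6·50 + 3·45 + 3·53; 6·50 + 3·45 + 5·53) = (688, 594, 700)
Aw2 = (9140, 8010, 9410)
w2·Aw2 = 688·9140 + 594·8010 + 700·9410 = 17633260; w2·w2 = 688·688 + 594·594 + 700·700 = 1316180
λ ≈ 17633260/1316180 = 13.3973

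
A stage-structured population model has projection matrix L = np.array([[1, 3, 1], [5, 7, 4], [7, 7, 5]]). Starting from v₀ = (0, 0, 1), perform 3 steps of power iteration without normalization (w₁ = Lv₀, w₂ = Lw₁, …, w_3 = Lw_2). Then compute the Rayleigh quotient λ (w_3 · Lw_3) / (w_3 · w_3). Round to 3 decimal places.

13.238

w1 = Lv₀ = (1·0 + 3·0 + 1·1; 5·0 + 7·0 + 4·1; 7·0 + 7·0 + 5·1) = (1, 4, 5)
w2 = Lw1 = (1·1 + 3·4 + 1·5; 5·1 + 7·4 + 4·5; 7·1 + 7·4 + 5·5) = (18, 53, 60)
w3 = Lw2 = (237, 701, 797)
Lw3 = (3137, 9280, 10551)
w3·Lw3 = 237·3137 + 701·9280 + 797·10551 = 15657896; w3·w3 = 237·237 + 701·701 + 797·797 = 1182779
λ ≈ 15657896/1182779 = 13.238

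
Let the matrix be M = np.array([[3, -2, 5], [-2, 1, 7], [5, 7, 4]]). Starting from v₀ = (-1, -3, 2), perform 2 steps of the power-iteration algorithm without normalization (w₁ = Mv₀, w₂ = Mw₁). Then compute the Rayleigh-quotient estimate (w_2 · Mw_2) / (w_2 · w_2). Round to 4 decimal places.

w1 = Mv₀ = (3·(-1) + (-2)·(-3) + 5·2; (-2)·(-1) + 1·(-3) + 7·2; 5·(-1) + 7·(-3) + 4·2) = (13, 13, -18)
w2 = Mw1 = (3·13 + (-2)·13 + 5·(-18); (-2)·13 + 1·13 + 7·(-18); 5·13 + 7·13 + 4·(-18)) = (-77, -139, 84)
Mw2 = (467, 603, -1022)
w2·Mw2 = (-77)·467 + (-139)·603 + 84·(-1022) = -205624; w2·w2 = (-77)·(-77) + (-139)·(-139) + 84·84 = 32306
λ ≈ -205624/32306 = -6.3649

λ ≈ -6.3649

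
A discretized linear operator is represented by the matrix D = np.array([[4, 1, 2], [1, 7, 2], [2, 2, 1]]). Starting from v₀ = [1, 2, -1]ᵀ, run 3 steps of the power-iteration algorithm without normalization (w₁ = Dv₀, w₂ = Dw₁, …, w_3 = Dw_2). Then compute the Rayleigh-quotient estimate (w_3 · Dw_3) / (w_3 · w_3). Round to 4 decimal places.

w1 = Dv₀ = (4·1 + 1·2 + 2·(-1); 1·1 + 7·2 + 2·(-1); 2·1 + 2·2 + 1·(-1)) = (4, 13, 5)
w2 = Dw1 = (4·4 + 1·13 + 2·5; 1·4 + 7·13 + 2·5; 2·4 + 2·13 + 1·5) = (39, 105, 39)
w3 = Dw2 = (339, 852, 327)
Dw3 = (2862, 6957, 2709)
w3·Dw3 = 339·2862 + 852·6957 + 327·2709 = 7783425; w3·w3 = 339·339 + 852·852 + 327·327 = 947754
λ ≈ 7783425/947754 = 8.2125

λ ≈ 8.2125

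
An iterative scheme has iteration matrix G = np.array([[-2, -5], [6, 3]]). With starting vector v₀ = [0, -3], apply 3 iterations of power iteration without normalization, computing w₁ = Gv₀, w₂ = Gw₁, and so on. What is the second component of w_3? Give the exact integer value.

w1 = Gv₀ = ((-2)·0 + (-5)·(-3); 6·0 + 3·(-3)) = (15, -9)
w2 = Gw1 = ((-2)·15 + (-5)·(-9); 6·15 + 3·(-9)) = (15, 63)
w3 = Gw2 = (-345, 279)
The requested component of w3 is 279.

279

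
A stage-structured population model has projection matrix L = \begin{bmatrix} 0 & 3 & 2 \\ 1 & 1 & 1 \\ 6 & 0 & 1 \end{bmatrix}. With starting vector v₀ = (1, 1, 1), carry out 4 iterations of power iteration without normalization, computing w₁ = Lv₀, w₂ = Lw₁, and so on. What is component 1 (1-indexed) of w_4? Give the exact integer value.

w1 = Lv₀ = (0·1 + 3·1 + 2·1; 1·1 + 1·1 + 1·1; 6·1 + 0·1 + 1·1) = (5, 3, 7)
w2 = Lw1 = (0·5 + 3·3 + 2·7; 1·5 + 1·3 + 1·7; 6·5 + 0·3 + 1·7) = (23, 15, 37)
w3 = Lw2 = (119, 75, 175)
w4 = Lw3 = (575, 369, 889)
The requested component of w4 is 575.

575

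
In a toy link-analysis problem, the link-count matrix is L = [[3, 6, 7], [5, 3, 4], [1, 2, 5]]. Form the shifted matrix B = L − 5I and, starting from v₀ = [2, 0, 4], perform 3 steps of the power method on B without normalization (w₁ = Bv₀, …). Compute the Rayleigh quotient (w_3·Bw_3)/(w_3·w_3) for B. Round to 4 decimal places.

B = L − 5I has rows (-2, 6, 7); (5, -2, 4); (1, 2, 0)
w1 = Bv₀ = (24, 26, 2)
w2 = Bw1 = (122, 76, 76)
w3 = Bw2 = (744, 762, 274)
Bw3 = (5002, 3292, 2268)
w3·Bw3 = 6851424; w3·w3 = 1209256; μ ≈ 6851424/1209256 = 5.6658

5.6658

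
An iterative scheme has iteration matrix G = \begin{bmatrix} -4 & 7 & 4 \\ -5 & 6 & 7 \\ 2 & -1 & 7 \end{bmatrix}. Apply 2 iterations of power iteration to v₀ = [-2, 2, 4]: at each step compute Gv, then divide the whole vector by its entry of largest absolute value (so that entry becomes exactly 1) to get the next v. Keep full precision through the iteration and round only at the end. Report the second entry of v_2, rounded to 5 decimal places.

0.92308

Gv0 = (38.000000, 50.000000, 22.000000); divide by 50.000000 → v1 = (0.760000, 1.000000, 0.440000)
Gv1 = (5.720000, 5.280000, 3.600000); divide by 5.720000 → v2 = (1.000000, 0.923077, 0.629371)
Requested entry of v2: 264/286 = 0.92308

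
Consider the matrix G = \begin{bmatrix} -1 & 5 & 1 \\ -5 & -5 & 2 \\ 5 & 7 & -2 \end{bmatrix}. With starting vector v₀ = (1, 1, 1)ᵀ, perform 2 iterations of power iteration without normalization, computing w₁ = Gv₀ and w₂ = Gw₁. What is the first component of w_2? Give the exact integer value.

-35

w1 = Gv₀ = ((-1)·1 + 5·1 + 1·1; (-5)·1 + (-5)·1 + 2·1; 5·1 + 7·1 + (-2)·1) = (5, -8, 10)
w2 = Gw1 = ((-1)·5 + 5·(-8) + 1·10; (-5)·5 + (-5)·(-8) + 2·10; 5·5 + 7·(-8) + (-2)·10) = (-35, 35, -51)
The requested component of w2 is -35.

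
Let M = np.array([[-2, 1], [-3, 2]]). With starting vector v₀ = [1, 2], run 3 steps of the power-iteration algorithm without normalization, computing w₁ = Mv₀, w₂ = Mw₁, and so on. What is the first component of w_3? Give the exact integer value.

w1 = Mv₀ = ((-2)·1 + 1·2; (-3)·1 + 2·2) = (0, 1)
w2 = Mw1 = ((-2)·0 + 1·1; (-3)·0 + 2·1) = (1, 2)
w3 = Mw2 = (0, 1)
The requested component of w3 is 0.

0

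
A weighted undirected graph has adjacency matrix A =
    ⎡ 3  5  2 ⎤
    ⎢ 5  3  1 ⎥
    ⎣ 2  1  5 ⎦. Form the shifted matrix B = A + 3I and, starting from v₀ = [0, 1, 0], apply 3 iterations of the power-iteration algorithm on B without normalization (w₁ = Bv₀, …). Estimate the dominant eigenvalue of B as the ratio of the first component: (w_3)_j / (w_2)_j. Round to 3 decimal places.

B = A + 3I has rows (6, 5, 2); (5, 6, 1); (2, 1, 8)
w1 = Bv₀ = (5, 6, 1)
w2 = Bw1 = (62, 62, 24)
w3 = Bw2 = (730, 706, 378)
Ratio: 730/62 = 11.774

μ ≈ 11.774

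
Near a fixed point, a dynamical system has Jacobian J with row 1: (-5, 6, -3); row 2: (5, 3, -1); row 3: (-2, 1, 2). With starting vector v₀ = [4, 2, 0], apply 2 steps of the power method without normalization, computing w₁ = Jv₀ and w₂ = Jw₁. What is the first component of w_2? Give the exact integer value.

214

w1 = Jv₀ = ((-5)·4 + 6·2 + (-3)·0; 5·4 + 3·2 + (-1)·0; (-2)·4 + 1·2 + 2·0) = (-8, 26, -6)
w2 = Jw1 = ((-5)·(-8) + 6·26 + (-3)·(-6); 5·(-8) + 3·26 + (-1)·(-6); (-2)·(-8) + 1·26 + 2·(-6)) = (214, 44, 30)
The requested component of w2 is 214.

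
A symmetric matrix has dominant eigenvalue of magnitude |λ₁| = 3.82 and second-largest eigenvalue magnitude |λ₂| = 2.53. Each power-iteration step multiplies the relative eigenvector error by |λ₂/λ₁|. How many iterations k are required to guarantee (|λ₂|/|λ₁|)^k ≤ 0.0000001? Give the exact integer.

40

|λ₂/λ₁| = 2.53/3.82 = 0.66230
Need k ≥ ln(0.0000001) / ln(0.66230) = -16.1181 / -0.4120 ≈ 39.119
Smallest integer k satisfying the bound: 40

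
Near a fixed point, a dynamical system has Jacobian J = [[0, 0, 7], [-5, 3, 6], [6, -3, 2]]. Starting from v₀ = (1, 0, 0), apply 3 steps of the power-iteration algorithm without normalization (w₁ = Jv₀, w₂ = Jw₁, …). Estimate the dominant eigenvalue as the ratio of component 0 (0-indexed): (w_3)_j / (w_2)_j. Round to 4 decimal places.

4.5000

w1 = Jv₀ = (0·1 + 0·0 + 7·0; (-5)·1 + 3·0 + 6·0; 6·1 + (-3)·0 + 2·0) = (0, -5, 6)
w2 = Jw1 = (0·0 + 0·(-5) + 7·6; (-5)·0 + 3·(-5) + 6·6; 6·0 + (-3)·(-5) + 2·6) = (42, 21, 27)
w3 = Jw2 = (189, 15, 243)
Ratio at component: 189 / 42 = 4.5000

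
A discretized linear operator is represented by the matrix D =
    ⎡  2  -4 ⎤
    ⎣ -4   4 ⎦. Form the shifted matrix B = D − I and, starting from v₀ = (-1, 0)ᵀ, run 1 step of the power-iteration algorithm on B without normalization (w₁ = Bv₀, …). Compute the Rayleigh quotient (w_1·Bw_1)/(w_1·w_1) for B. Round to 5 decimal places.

4.76471

B = D − I has rows (1, -4); (-4, 3)
w1 = Bv₀ = (-1, 4)
Bw1 = (-17, 16)
w1·Bw1 = 81; w1·w1 = 17; μ ≈ 81/17 = 4.76471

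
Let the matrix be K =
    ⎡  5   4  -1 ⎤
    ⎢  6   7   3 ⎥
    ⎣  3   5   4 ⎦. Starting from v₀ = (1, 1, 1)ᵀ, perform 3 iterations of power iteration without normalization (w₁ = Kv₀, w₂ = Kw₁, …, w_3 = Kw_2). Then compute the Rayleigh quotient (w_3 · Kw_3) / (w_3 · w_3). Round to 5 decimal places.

12.10511

w1 = Kv₀ = (5·1 + 4·1 + (-1)·1; 6·1 + 7·1 + 3·1; 3·1 + 5·1 + 4·1) = (8, 16, 12)
w2 = Kw1 = (5·8 + 4·16 + (-1)·12; 6·8 + 7·16 + 3·12; 3·8 + 5·16 + 4·12) = (92, 196, 152)
w3 = Kw2 = (1092, 2380, 1864)
Kw3 = (13116, 28804, 22632)
w3·Kw3 = 1092·13116 + 2380·28804 + 1864·22632 = 125062240; w3·w3 = 1092·1092 + 2380·2380 + 1864·1864 = 10331360
λ ≈ 125062240/10331360 = 12.10511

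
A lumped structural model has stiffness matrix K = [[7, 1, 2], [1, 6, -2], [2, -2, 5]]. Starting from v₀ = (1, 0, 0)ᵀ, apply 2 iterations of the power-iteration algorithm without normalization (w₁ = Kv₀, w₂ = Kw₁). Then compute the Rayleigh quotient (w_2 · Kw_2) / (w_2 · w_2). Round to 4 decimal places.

w1 = Kv₀ = (7·1 + 1·0 + 2·0; 1·1 + 6·0 + (-2)·0; 2·1 + (-2)·0 + 5·0) = (7, 1, 2)
w2 = Kw1 = (7·7 + 1·1 + 2·2; 1·7 + 6·1 + (-2)·2; 2·7 + (-2)·1 + 5·2) = (54, 9, 22)
Kw2 = (431, 64, 200)
w2·Kw2 = 54·431 + 9·64 + 22·200 = 28250; w2·w2 = 54·54 + 9·9 + 22·22 = 3481
λ ≈ 28250/3481 = 8.1155

8.1155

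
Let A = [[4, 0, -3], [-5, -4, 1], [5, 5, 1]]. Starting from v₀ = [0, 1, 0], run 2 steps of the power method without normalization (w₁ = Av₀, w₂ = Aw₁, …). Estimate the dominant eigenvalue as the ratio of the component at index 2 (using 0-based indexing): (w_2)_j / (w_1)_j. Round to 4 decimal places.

w1 = Av₀ = (4·0 + 0·1 + (-3)·0; (-5)·0 + (-4)·1 + 1·0; 5·0 + 5·1 + 1·0) = (0, -4, 5)
w2 = Aw1 = (4·0 + 0·(-4) + (-3)·5; (-5)·0 + (-4)·(-4) + 1·5; 5·0 + 5·(-4) + 1·5) = (-15, 21, -15)
Ratio at component: -15 / 5 = -3.0000

λ ≈ -3.0000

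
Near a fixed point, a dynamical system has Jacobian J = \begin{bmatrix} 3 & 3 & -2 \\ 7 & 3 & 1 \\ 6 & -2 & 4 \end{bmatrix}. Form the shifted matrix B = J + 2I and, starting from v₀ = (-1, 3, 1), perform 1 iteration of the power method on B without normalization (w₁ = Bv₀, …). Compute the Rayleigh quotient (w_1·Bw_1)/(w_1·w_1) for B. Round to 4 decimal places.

6.8347

B = J + 2I has rows (5, 3, -2); (7, 5, 1); (6, -2, 6)
w1 = Bv₀ = (2, 9, -6)
Bw1 = (49, 53, -42)
w1·Bw1 = 827; w1·w1 = 121; μ ≈ 827/121 = 6.8347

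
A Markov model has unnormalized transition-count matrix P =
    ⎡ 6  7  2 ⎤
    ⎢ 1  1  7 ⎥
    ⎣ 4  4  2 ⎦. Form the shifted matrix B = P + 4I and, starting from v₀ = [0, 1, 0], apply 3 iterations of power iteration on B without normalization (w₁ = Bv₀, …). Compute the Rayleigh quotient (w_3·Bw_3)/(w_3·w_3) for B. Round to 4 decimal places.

μ ≈ 15.2135

B = P + 4I has rows (10, 7, 2); (1, 5, 7); (4, 4, 6)
w1 = Bv₀ = (10·0 + 7·1 + 2·0; 1·0 + 5·1 + 7·0; 4·0 + 4·1 + 6·0) = (7, 5, 4)
w2 = Bw1 = (10·7 + 7·5 + 2·4; 1·7 + 5·5 + 7·4; 4·7 + 4·5 + 6·4) = (113, 60, 72)
w3 = Bw2 = (1694, 917, 1124)
Bw3 = (25607, 14147, 17188)
w3·Bw3 = 75670369; w3·w3 = 4973901; μ ≈ 75670369/4973901 = 15.2135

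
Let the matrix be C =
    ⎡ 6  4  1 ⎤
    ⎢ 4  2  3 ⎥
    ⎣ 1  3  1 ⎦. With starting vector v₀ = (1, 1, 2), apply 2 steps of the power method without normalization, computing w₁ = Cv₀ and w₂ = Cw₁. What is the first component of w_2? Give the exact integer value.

w1 = Cv₀ = (12, 12, 6)
w2 = Cw1 = (126, 90, 54)
The requested component of w2 is 126.

126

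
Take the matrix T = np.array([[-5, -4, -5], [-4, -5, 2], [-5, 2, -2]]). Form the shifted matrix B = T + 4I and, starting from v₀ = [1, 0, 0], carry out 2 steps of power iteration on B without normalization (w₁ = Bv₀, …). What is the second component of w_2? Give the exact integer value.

-2

B = T + 4I has rows (-1, -4, -5); (-4, -1, 2); (-5, 2, 2)
w1 = Bv₀ = (-1, -4, -5)
w2 = Bw1 = (42, -2, -13)
Requested component of w2: -2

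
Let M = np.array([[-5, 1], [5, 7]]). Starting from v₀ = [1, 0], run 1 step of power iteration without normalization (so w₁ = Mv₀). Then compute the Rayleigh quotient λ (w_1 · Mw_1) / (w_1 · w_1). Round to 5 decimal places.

w1 = Mv₀ = (-5, 5)
Mw1 = (30, 10)
w1·Mw1 = (-5)·30 + 5·10 = -100; w1·w1 = (-5)·(-5) + 5·5 = 50
λ ≈ -100/50 = -2.00000

-2.00000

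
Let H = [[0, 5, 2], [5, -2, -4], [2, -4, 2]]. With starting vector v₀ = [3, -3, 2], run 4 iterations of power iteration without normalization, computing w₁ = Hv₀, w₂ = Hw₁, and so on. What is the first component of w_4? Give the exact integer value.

6683

w1 = Hv₀ = (-11, 13, 22)
w2 = Hw1 = (109, -169, -30)
w3 = Hw2 = (-905, 1003, 834)
w4 = Hw3 = (6683, -9867, -4154)
The requested component of w4 is 6683.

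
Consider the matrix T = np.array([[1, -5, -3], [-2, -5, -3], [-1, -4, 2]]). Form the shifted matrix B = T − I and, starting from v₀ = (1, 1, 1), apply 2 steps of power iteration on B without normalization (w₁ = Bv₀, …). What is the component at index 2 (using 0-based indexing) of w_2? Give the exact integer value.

B = T − I has rows (0, -5, -3); (-2, -6, -3); (-1, -4, 1)
w1 = Bv₀ = (0·1 + (-5)·1 + (-3)·1; (-2)·1 + (-6)·1 + (-3)·1; (-1)·1 + (-4)·1 + 1·1) = (-8, -11, -4)
w2 = Bw1 = (0·(-8) + (-5)·(-11) + (-3)·(-4); (-2)·(-8) + (-6)·(-11) + (-3)·(-4); (-1)·(-8) + (-4)·(-11) + 1·(-4)) = (67, 94, 48)
Requested component of w2: 48

48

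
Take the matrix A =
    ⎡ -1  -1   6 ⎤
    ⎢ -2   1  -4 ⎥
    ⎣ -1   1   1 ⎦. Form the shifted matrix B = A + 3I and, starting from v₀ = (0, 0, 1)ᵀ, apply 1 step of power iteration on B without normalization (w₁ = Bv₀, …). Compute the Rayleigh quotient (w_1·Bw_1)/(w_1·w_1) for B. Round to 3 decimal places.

B = A + 3I has rows (2, -1, 6); (-2, 4, -4); (-1, 1, 4)
w1 = Bv₀ = (2·0 + (-1)·0 + 6·1; (-2)·0 + 4·0 + (-4)·1; (-1)·0 + 1·0 + 4·1) = (6, -4, 4)
Bw1 = (40, -44, 6)
w1·Bw1 = 440; w1·w1 = 68; μ ≈ 440/68 = 6.471

μ ≈ 6.471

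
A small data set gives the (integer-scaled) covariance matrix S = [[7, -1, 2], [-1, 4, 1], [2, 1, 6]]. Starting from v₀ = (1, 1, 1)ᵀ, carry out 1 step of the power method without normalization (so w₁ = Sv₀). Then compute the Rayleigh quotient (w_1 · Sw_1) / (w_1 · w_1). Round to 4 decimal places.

λ ≈ 8.0373

w1 = Sv₀ = (7·1 + (-1)·1 + 2·1; (-1)·1 + 4·1 + 1·1; 2·1 + 1·1 + 6·1) = (8, 4, 9)
Sw1 = (70, 17, 74)
w1·Sw1 = 8·70 + 4·17 + 9·74 = 1294; w1·w1 = 8·8 + 4·4 + 9·9 = 161
λ ≈ 1294/161 = 8.0373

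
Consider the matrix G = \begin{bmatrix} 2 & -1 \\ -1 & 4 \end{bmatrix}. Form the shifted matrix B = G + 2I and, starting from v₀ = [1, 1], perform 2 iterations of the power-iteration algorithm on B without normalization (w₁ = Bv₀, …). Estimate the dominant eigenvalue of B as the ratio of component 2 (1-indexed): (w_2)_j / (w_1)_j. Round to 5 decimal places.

5.40000

B = G + 2I has rows (4, -1); (-1, 6)
w1 = Bv₀ = (3, 5)
w2 = Bw1 = (7, 27)
Ratio: 27/5 = 5.40000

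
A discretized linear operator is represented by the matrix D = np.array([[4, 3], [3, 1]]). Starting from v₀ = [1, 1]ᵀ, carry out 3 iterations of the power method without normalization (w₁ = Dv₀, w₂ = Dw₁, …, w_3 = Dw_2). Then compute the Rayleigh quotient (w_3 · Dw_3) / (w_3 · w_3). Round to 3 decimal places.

λ ≈ 5.854

w1 = Dv₀ = (7, 4)
w2 = Dw1 = (40, 25)
w3 = Dw2 = (235, 145)
Dw3 = (1375, 850)
w3·Dw3 = 235·1375 + 145·850 = 446375; w3·w3 = 235·235 + 145·145 = 76250
λ ≈ 446375/76250 = 5.854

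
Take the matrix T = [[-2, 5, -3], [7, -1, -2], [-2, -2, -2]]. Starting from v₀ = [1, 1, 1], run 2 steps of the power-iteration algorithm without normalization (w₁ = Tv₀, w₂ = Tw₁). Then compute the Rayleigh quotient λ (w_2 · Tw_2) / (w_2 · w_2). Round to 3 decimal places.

-0.147

w1 = Tv₀ = ((-2)·1 + 5·1 + (-3)·1; 7·1 + (-1)·1 + (-2)·1; (-2)·1 + (-2)·1 + (-2)·1) = (0, 4, -6)
w2 = Tw1 = ((-2)·0 + 5·4 + (-3)·(-6); 7·0 + (-1)·4 + (-2)·(-6); (-2)·0 + (-2)·4 + (-2)·(-6)) = (38, 8, 4)
Tw2 = (-48, 250, -100)
w2·Tw2 = 38·(-48) + 8·250 + 4·(-100) = -224; w2·w2 = 38·38 + 8·8 + 4·4 = 1524
λ ≈ -224/1524 = -0.147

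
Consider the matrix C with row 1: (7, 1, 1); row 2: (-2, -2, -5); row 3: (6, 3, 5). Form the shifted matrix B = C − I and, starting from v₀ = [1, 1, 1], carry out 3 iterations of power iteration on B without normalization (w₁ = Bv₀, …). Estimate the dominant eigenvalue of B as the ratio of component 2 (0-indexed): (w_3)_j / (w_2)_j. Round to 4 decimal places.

B = C − I has rows (6, 1, 1); (-2, -3, -5); (6, 3, 4)
w1 = Bv₀ = (6·1 + 1·1 + 1·1; (-2)·1 + (-3)·1 + (-5)·1; 6·1 + 3·1 + 4·1) = (8, -10, 13)
w2 = Bw1 = (6·8 + 1·(-10) + 1·13; (-2)·8 + (-3)·(-10) + (-5)·13; 6·8 + 3·(-10) + 4·13) = (51, -51, 70)
w3 = Bw2 = (325, -299, 433)
Ratio: 433/70 = 6.1857

6.1857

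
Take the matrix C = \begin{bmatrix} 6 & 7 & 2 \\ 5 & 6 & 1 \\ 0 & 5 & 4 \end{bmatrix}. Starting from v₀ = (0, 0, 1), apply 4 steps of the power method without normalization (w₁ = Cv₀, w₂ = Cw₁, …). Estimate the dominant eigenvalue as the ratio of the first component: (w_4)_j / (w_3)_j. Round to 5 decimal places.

w1 = Cv₀ = (6·0 + 7·0 + 2·1; 5·0 + 6·0 + 1·1; 0·0 + 5·0 + 4·1) = (2, 1, 4)
w2 = Cw1 = (6·2 + 7·1 + 2·4; 5·2 + 6·1 + 1·4; 0·2 + 5·1 + 4·4) = (27, 20, 21)
w3 = Cw2 = (344, 276, 184)
w4 = Cw3 = (4364, 3560, 2116)
Ratio at component: 4364 / 344 = 12.68605

12.68605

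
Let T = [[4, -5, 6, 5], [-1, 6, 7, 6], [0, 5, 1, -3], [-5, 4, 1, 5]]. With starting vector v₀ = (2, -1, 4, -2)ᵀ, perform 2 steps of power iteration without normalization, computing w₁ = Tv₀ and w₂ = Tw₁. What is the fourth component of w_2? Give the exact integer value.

w1 = Tv₀ = (4·2 + (-5)·(-1) + 6·4 + 5·(-2); (-1)·2 + 6·(-1) + 7·4 + 6·(-2); 0·2 + 5·(-1) + 1·4 + (-3)·(-2); (-5)·2 + 4·(-1) + 1·4 + 5·(-2)) = (27, 8, 5, -20)
w2 = Tw1 = (4·27 + (-5)·8 + 6·5 + 5·(-20); (-1)·27 + 6·8 + 7·5 + 6·(-20); 0·27 + 5·8 + 1·5 + (-3)·(-20); (-5)·27 + 4·8 + 1·5 + 5·(-20)) = (-2, -64, 105, -198)
The requested component of w2 is -198.

-198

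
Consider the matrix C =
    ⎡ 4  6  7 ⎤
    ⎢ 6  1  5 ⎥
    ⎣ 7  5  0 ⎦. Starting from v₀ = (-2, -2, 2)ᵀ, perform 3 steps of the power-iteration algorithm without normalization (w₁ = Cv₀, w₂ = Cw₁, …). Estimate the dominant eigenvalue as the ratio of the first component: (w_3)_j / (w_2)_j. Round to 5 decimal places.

λ ≈ 10.45370

w1 = Cv₀ = (-6, -4, -24)
w2 = Cw1 = (-216, -160, -62)
w3 = Cw2 = (-2258, -1766, -2312)
Ratio at component: -2258 / -216 = 10.45370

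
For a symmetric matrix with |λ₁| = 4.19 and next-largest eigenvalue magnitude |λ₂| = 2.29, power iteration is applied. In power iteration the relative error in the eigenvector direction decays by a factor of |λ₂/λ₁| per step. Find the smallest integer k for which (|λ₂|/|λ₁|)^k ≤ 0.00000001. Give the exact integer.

|λ₂/λ₁| = 2.29/4.19 = 0.54654
Need k ≥ ln(0.00000001) / ln(0.54654) = -18.4207 / -0.6041 ≈ 30.490
Smallest integer k satisfying the bound: 31

31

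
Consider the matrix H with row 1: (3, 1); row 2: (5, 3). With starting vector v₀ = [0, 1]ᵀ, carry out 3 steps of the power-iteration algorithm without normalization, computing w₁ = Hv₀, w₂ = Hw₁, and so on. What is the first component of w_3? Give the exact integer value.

32

w1 = Hv₀ = (3·0 + 1·1; 5·0 + 3·1) = (1, 3)
w2 = Hw1 = (3·1 + 1·3; 5·1 + 3·3) = (6, 14)
w3 = Hw2 = (32, 72)
The requested component of w3 is 32.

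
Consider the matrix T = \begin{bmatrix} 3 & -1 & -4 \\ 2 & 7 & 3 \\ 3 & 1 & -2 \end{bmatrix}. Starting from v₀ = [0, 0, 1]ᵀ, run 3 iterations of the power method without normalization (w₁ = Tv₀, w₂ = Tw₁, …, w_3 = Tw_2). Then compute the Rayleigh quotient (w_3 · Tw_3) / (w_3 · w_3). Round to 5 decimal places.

w1 = Tv₀ = (3·0 + (-1)·0 + (-4)·1; 2·0 + 7·0 + 3·1; 3·0 + 1·0 + (-2)·1) = (-4, 3, -2)
w2 = Tw1 = (3·(-4) + (-1)·3 + (-4)·(-2); 2·(-4) + 7·3 + 3·(-2); 3·(-4) + 1·3 + (-2)·(-2)) = (-7, 7, -5)
w3 = Tw2 = (-8, 20, -4)
Tw3 = (-28, 112, 4)
w3·Tw3 = (-8)·(-28) + 20·112 + (-4)·4 = 2448; w3·w3 = (-8)·(-8) + 20·20 + (-4)·(-4) = 480
λ ≈ 2448/480 = 5.10000

λ ≈ 5.10000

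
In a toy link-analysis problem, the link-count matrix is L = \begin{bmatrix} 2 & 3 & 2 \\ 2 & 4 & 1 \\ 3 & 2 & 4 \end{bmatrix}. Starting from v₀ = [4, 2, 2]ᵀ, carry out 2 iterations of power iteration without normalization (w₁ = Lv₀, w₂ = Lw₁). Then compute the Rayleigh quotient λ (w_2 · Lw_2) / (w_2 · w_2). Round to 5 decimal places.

λ ≈ 7.58815

w1 = Lv₀ = (2·4 + 3·2 + 2·2; 2·4 + 4·2 + 1·2; 3·4 + 2·2 + 4·2) = (18, 18, 24)
w2 = Lw1 = (2·18 + 3·18 + 2·24; 2·18 + 4·18 + 1·24; 3·18 + 2·18 + 4·24) = (138, 132, 186)
Lw2 = (1044, 990, 1422)
w2·Lw2 = 138·1044 + 132·990 + 186·1422 = 539244; w2·w2 = 138·138 + 132·132 + 186·186 = 71064
λ ≈ 539244/71064 = 7.58815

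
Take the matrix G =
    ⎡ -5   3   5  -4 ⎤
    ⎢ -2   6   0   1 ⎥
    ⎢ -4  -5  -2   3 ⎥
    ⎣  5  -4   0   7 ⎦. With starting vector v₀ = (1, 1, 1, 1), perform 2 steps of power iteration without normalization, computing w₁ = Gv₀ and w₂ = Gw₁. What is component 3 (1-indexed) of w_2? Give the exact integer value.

19

w1 = Gv₀ = (-1, 5, -8, 8)
w2 = Gw1 = (-52, 40, 19, 31)
The requested component of w2 is 19.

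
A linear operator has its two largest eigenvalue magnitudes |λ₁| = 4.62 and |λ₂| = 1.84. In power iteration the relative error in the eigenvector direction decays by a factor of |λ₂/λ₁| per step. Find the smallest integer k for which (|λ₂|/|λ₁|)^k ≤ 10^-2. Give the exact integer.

|λ₂/λ₁| = 1.84/4.62 = 0.39827
Need k ≥ ln(10^-2) / ln(0.39827) = -4.6052 / -0.9206 ≈ 5.002
Smallest integer k satisfying the bound: 6

6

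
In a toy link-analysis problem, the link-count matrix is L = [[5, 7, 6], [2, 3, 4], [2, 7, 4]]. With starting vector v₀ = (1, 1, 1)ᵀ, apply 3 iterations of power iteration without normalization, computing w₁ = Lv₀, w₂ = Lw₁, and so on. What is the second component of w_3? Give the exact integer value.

w1 = Lv₀ = (5·1 + 7·1 + 6·1; 2·1 + 3·1 + 4·1; 2·1 + 7·1 + 4·1) = (18, 9, 13)
w2 = Lw1 = (5·18 + 7·9 + 6·13; 2·18 + 3·9 + 4·13; 2·18 + 7·9 + 4·13) = (231, 115, 151)
w3 = Lw2 = (2866, 1411, 1871)
The requested component of w3 is 1411.

1411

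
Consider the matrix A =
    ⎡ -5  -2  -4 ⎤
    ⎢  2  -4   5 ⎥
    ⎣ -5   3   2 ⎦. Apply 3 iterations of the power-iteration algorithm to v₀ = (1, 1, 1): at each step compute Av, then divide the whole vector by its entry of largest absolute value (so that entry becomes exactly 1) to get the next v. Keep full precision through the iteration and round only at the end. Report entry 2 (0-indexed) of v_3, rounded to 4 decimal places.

Av0 = (-11.00000, 3.00000, 0.00000); divide by -11.00000 → v1 = (1.00000, -0.27273, 0.00000)
Av1 = (-4.45455, 3.09091, -5.81818); divide by -5.81818 → v2 = (0.76563, -0.53125, 1.00000)
Av2 = (-6.76563, 8.65625, -3.42188); divide by 8.65625 → v3 = (-0.78159, 1.00000, -0.39531)
Requested entry of v3: -219/554 = -0.3953

-0.3953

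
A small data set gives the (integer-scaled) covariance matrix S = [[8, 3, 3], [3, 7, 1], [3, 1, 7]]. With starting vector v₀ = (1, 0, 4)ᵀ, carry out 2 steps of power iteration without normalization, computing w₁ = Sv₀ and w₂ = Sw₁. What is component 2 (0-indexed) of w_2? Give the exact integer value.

284

w1 = Sv₀ = (8·1 + 3·0 + 3·4; 3·1 + 7·0 + 1·4; 3·1 + 1·0 + 7·4) = (20, 7, 31)
w2 = Sw1 = (8·20 + 3·7 + 3·31; 3·20 + 7·7 + 1·31; 3·20 + 1·7 + 7·31) = (274, 140, 284)
The requested component of w2 is 284.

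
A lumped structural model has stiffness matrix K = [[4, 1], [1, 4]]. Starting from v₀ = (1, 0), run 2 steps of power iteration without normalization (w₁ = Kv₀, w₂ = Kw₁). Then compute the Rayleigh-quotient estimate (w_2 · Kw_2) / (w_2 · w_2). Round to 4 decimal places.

λ ≈ 4.7705

w1 = Kv₀ = (4·1 + 1·0; 1·1 + 4·0) = (4, 1)
w2 = Kw1 = (4·4 + 1·1; 1·4 + 4·1) = (17, 8)
Kw2 = (76, 49)
w2·Kw2 = 17·76 + 8·49 = 1684; w2·w2 = 17·17 + 8·8 = 353
λ ≈ 1684/353 = 4.7705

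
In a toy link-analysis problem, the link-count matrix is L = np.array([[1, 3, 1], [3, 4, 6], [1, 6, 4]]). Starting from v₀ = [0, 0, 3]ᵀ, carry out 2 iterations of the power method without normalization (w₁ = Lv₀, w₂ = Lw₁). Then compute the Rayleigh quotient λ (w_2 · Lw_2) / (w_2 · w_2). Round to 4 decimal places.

w1 = Lv₀ = (1·0 + 3·0 + 1·3; 3·0 + 4·0 + 6·3; 1·0 + 6·0 + 4·3) = (3, 18, 12)
w2 = Lw1 = (1·3 + 3·18 + 1·12; 3·3 + 4·18 + 6·12; 1·3 + 6·18 + 4·12) = (69, 153, 159)
Lw2 = (687, 1773, 1623)
w2·Lw2 = 69·687 + 153·1773 + 159·1623 = 576729; w2·w2 = 69·69 + 153·153 + 159·159 = 53451
λ ≈ 576729/53451 = 10.7899

λ ≈ 10.7899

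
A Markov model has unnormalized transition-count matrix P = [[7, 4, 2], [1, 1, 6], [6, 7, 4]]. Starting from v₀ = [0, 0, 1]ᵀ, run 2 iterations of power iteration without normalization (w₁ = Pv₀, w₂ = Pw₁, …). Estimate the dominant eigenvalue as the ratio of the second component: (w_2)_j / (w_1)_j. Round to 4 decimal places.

w1 = Pv₀ = (7·0 + 4·0 + 2·1; 1·0 + 1·0 + 6·1; 6·0 + 7·0 + 4·1) = (2, 6, 4)
w2 = Pw1 = (7·2 + 4·6 + 2·4; 1·2 + 1·6 + 6·4; 6·2 + 7·6 + 4·4) = (46, 32, 70)
Ratio at component: 32 / 6 = 5.3333

λ ≈ 5.3333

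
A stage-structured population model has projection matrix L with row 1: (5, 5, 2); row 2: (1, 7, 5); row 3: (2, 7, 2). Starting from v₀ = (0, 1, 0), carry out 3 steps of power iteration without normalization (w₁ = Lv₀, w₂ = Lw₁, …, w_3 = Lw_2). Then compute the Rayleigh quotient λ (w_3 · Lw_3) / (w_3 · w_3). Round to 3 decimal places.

w1 = Lv₀ = (5·0 + 5·1 + 2·0; 1·0 + 7·1 + 5·0; 2·0 + 7·1 + 2·0) = (5, 7, 7)
w2 = Lw1 = (5·5 + 5·7 + 2·7; 1·5 + 7·7 + 5·7; 2·5 + 7·7 + 2·7) = (74, 89, 73)
w3 = Lw2 = (961, 1062, 917)
Lw3 = (11949, 12980, 11190)
w3·Lw3 = 961·11949 + 1062·12980 + 917·11190 = 35528979; w3·w3 = 961·961 + 1062·1062 + 917·917 = 2892254
λ ≈ 35528979/2892254 = 12.284

12.284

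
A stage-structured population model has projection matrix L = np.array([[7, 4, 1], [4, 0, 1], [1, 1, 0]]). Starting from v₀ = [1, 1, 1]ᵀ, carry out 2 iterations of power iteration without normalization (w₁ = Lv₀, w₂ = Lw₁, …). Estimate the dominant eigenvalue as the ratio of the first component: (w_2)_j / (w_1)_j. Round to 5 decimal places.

λ ≈ 8.83333

w1 = Lv₀ = (7·1 + 4·1 + 1·1; 4·1 + 0·1 + 1·1; 1·1 + 1·1 + 0·1) = (12, 5, 2)
w2 = Lw1 = (7·12 + 4·5 + 1·2; 4·12 + 0·5 + 1·2; 1·12 + 1·5 + 0·2) = (106, 50, 17)
Ratio at component: 106 / 12 = 8.83333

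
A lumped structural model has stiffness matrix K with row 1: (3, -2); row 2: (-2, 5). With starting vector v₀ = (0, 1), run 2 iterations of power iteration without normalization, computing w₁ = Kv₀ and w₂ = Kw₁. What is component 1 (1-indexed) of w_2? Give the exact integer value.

-16

w1 = Kv₀ = (-2, 5)
w2 = Kw1 = (-16, 29)
The requested component of w2 is -16.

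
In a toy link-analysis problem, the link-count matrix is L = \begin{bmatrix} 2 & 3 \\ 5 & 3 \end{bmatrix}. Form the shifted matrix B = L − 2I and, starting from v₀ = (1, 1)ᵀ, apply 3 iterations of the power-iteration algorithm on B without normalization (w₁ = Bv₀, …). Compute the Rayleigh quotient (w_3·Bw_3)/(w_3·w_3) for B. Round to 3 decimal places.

μ ≈ 4.191

B = L − 2I has rows (0, 3); (5, 1)
w1 = Bv₀ = (3, 6)
w2 = Bw1 = (18, 21)
w3 = Bw2 = (63, 111)
Bw3 = (333, 426)
w3·Bw3 = 68265; w3·w3 = 16290; μ ≈ 68265/16290 = 4.191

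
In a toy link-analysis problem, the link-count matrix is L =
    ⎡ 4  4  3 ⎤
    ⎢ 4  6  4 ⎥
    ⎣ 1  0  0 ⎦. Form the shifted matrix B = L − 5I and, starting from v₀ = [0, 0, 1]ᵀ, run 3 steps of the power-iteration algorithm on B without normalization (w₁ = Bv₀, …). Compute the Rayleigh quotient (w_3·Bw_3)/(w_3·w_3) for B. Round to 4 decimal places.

-3.8866

B = L − 5I has rows (-1, 4, 3); (4, 1, 4); (1, 0, -5)
w1 = Bv₀ = ((-1)·0 + 4·0 + 3·1; 4·0 + 1·0 + 4·1; 1·0 + 0·0 + (-5)·1) = (3, 4, -5)
w2 = Bw1 = ((-1)·3 + 4·4 + 3·(-5); 4·3 + 1·4 + 4·(-5); 1·3 + 0·4 + (-5)·(-5)) = (-2, -4, 28)
w3 = Bw2 = (70, 100, -142)
Bw3 = (-96, -188, 780)
w3·Bw3 = -136280; w3·w3 = 35064; μ ≈ -136280/35064 = -3.8866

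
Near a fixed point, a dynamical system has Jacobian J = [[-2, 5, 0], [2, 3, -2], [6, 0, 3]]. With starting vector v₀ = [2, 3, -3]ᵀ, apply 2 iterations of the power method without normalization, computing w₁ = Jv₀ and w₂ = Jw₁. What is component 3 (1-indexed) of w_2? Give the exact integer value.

75

w1 = Jv₀ = (11, 19, 3)
w2 = Jw1 = (73, 73, 75)
The requested component of w2 is 75.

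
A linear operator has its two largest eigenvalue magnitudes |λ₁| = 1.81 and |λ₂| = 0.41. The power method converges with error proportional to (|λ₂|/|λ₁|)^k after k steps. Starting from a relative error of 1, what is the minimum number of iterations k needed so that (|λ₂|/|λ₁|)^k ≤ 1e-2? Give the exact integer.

4

|λ₂/λ₁| = 0.41/1.81 = 0.22652
Need k ≥ ln(1e-2) / ln(0.22652) = -4.6052 / -1.4849 ≈ 3.101
Smallest integer k satisfying the bound: 4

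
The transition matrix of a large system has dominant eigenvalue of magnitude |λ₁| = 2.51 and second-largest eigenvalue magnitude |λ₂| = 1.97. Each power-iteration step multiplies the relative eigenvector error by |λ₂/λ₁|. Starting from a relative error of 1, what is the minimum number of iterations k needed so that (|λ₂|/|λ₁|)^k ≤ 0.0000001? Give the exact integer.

|λ₂/λ₁| = 1.97/2.51 = 0.78486
Need k ≥ ln(0.0000001) / ln(0.78486) = -16.1181 / -0.2422 ≈ 66.535
Smallest integer k satisfying the bound: 67

67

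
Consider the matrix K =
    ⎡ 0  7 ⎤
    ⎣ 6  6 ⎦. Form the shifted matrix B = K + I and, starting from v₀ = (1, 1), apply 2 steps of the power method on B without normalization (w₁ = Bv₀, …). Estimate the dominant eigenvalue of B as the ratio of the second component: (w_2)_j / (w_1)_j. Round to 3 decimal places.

B = K + I has rows (1, 7); (6, 7)
w1 = Bv₀ = (1·1 + 7·1; 6·1 + 7·1) = (8, 13)
w2 = Bw1 = (1·8 + 7·13; 6·8 + 7·13) = (99, 139)
Ratio: 139/13 = 10.692

10.692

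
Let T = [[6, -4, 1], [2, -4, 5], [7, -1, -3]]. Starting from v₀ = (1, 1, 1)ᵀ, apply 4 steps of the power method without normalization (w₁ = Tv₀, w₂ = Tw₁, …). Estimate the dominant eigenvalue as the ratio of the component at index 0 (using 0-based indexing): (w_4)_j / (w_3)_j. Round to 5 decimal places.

3.00000

w1 = Tv₀ = (3, 3, 3)
w2 = Tw1 = (9, 9, 9)
w3 = Tw2 = (27, 27, 27)
w4 = Tw3 = (81, 81, 81)
Ratio at component: 81 / 27 = 3.00000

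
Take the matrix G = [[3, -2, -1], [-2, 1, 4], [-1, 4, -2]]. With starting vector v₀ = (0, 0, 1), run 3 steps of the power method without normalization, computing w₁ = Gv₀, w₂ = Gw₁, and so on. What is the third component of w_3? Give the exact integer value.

w1 = Gv₀ = (-1, 4, -2)
w2 = Gw1 = (-9, -2, 21)
w3 = Gw2 = (-44, 100, -41)
The requested component of w3 is -41.

-41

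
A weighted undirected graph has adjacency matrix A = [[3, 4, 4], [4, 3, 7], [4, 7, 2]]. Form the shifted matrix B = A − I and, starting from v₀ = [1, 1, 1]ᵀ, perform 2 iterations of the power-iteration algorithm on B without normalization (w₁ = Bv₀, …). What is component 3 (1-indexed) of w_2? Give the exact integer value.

143

B = A − I has rows (2, 4, 4); (4, 2, 7); (4, 7, 1)
w1 = Bv₀ = (10, 13, 12)
w2 = Bw1 = (120, 150, 143)
Requested component of w2: 143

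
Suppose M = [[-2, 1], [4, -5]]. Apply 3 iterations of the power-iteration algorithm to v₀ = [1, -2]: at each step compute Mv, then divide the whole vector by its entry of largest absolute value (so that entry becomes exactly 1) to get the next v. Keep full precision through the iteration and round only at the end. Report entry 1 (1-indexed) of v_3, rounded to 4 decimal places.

Mv0 = (-4.00000, 14.00000); divide by 14.00000 → v1 = (-0.28571, 1.00000)
Mv1 = (1.57143, -6.14286); divide by -6.14286 → v2 = (-0.25581, 1.00000)
Mv2 = (1.51163, -6.02326); divide by -6.02326 → v3 = (-0.25097, 1.00000)
Requested entry of v3: -130/518 = -0.2510

-0.2510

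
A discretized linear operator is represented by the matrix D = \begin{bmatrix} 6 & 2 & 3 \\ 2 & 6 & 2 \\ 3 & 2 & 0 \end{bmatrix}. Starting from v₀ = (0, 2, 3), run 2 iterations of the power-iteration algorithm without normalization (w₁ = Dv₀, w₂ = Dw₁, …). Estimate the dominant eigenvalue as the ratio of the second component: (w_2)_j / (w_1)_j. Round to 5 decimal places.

λ ≈ 7.88889

w1 = Dv₀ = (13, 18, 4)
w2 = Dw1 = (126, 142, 75)
Ratio at component: 142 / 18 = 7.88889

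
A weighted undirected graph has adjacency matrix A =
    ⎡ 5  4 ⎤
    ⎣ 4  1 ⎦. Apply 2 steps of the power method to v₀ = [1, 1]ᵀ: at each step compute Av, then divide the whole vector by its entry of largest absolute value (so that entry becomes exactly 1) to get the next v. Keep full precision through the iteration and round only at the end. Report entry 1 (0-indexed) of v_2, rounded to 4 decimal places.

Av0 = (9.00000, 5.00000); divide by 9.00000 → v1 = (1.00000, 0.55556)
Av1 = (7.22222, 4.55556); divide by 7.22222 → v2 = (1.00000, 0.63077)
Requested entry of v2: 41/65 = 0.6308

0.6308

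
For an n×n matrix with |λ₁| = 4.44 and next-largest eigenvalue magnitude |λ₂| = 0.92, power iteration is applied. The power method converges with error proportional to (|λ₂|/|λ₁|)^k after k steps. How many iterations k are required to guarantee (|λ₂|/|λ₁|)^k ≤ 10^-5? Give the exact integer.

8

|λ₂/λ₁| = 0.92/4.44 = 0.20721
Need k ≥ ln(10^-5) / ln(0.20721) = -11.5129 / -1.5740 ≈ 7.314
Smallest integer k satisfying the bound: 8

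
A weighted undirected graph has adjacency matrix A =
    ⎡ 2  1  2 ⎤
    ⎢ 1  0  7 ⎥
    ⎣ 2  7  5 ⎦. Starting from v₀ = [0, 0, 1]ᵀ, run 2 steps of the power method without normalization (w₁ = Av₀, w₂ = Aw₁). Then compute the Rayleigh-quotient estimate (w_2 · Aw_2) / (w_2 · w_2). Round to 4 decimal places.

10.1105

w1 = Av₀ = (2·0 + 1·0 + 2·1; 1·0 + 0·0 + 7·1; 2·0 + 7·0 + 5·1) = (2, 7, 5)
w2 = Aw1 = (2·2 + 1·7 + 2·5; 1·2 + 0·7 + 7·5; 2·2 + 7·7 + 5·5) = (21, 37, 78)
Aw2 = (235, 567, 691)
w2·Aw2 = 21·235 + 37·567 + 78·691 = 79812; w2·w2 = 21·21 + 37·37 + 78·78 = 7894
λ ≈ 79812/7894 = 10.1105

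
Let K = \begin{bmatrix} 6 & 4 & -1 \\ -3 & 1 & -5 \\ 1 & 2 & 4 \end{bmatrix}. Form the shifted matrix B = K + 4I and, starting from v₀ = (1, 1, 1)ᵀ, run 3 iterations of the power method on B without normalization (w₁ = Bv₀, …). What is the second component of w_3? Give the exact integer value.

B = K + 4I has rows (10, 4, -1); (-3, 5, -5); (1, 2, 8)
w1 = Bv₀ = (13, -3, 11)
w2 = Bw1 = (107, -109, 95)
w3 = Bw2 = (539, -1341, 649)
Requested component of w3: -1341

-1341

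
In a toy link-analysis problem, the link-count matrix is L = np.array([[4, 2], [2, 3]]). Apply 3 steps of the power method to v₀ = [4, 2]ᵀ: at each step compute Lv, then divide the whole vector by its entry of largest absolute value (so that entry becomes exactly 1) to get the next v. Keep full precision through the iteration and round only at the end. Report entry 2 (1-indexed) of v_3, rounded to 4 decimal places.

Lv0 = (20.00000, 14.00000); divide by 20.00000 → v1 = (1.00000, 0.70000)
Lv1 = (5.40000, 4.10000); divide by 5.40000 → v2 = (1.00000, 0.75926)
Lv2 = (5.51852, 4.27778); divide by 5.51852 → v3 = (1.00000, 0.77517)
Requested entry of v3: 462/596 = 0.7752

0.7752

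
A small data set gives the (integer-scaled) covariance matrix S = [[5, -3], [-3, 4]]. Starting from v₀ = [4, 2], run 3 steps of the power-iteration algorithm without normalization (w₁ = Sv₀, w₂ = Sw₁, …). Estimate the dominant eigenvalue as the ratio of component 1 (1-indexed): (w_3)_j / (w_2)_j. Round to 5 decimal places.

w1 = Sv₀ = (14, -4)
w2 = Sw1 = (82, -58)
w3 = Sw2 = (584, -478)
Ratio at component: 584 / 82 = 7.12195

7.12195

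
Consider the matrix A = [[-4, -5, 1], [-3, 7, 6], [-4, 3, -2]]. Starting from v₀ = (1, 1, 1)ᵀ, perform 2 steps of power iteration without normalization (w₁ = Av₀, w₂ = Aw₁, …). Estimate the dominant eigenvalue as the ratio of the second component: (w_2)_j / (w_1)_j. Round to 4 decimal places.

λ ≈ 7.6000

w1 = Av₀ = (-8, 10, -3)
w2 = Aw1 = (-21, 76, 68)
Ratio at component: 76 / 10 = 7.6000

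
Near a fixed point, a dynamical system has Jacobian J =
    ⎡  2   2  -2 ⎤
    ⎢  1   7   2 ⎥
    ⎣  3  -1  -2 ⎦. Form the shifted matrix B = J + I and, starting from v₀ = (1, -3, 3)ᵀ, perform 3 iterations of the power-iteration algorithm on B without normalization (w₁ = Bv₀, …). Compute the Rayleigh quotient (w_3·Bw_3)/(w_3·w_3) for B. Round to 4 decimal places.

B = J + I has rows (3, 2, -2); (1, 8, 2); (3, -1, -1)
w1 = Bv₀ = (-9, -17, 3)
w2 = Bw1 = (-67, -139, -13)
w3 = Bw2 = (-453, -1205, -49)
Bw3 = (-3671, -10191, -105)
w3·Bw3 = 13948263; w3·w3 = 1659635; μ ≈ 13948263/1659635 = 8.4044

8.4044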